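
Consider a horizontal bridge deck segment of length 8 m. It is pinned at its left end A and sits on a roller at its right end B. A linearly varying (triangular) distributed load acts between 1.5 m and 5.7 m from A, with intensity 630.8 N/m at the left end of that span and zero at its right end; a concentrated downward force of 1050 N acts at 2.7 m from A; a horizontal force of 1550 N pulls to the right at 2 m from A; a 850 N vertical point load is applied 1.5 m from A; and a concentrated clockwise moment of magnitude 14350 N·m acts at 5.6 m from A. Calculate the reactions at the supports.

Resultant of the triangular load: ½ × 630.8 × 4.2 = 1324.68 N, acting at 2.9 m from A (one-third of the span from the peak).
Taking moments about A: B_y·8 − (½·630.8·4.2)·2.9 − 1050·2.7 − 850·1.5 − 14350 = 0 → B_y = 22301.572/8 = 2787.7 ≈ 2788 N.
ΣF_y = 0: A_y + 2787.7 − ½·630.8·4.2 − 1050 − 850 = 0 → A_y = 437.0 N.
ΣF_x = 0: A_x + 1550 = 0 → A_x = -1550 N.

A_x = -1550 N, A_y = 437.0 N, B_y = 2788 N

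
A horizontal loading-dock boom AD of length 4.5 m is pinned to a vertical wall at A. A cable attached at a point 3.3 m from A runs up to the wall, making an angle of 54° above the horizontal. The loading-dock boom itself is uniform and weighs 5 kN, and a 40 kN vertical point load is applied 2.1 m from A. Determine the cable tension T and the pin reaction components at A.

T = 35.68 kN, A_x = 20.97 kN, A_y = 16.14 kN

ΣM about A: T·sin54°·3.3 − 5·2.25 − 40·2.1 = 0 → T = 95.25/(3.3·0.809017) = 35.6774 ≈ 35.68 kN.
ΣF_x = 0: A_x − T·cos54° = 0 → A_x = 35.6774 × 0.587785 = 20.97 kN.
ΣF_y = 0: A_y + T·sin54° − 5 − 40 = 0 → A_y = 45 − 35.6774 × 0.809017 = 16.14 kN.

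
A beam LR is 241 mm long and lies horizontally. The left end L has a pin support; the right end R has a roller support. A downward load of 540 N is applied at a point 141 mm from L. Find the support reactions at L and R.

Taking moments about L: R_y·241 − 540·141 = 0 → R_y = 76140/241 = 315.934 ≈ 315.9 N.
ΣF_y = 0: L_y + 315.934 − 540 = 0 → L_y = 224.1 N.
ΣF_x = 0: no horizontal applied forces, so L_x = 0.

L_x = 0, L_y = 224.1 N, R_y = 315.9 N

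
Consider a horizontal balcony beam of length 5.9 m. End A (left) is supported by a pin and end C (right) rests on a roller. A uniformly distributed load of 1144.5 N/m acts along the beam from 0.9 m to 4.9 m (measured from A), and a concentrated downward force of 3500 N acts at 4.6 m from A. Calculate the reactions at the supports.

Resultant of the distributed load: 1144.5 × 4 = 4578 N at 2.9 m from A.
ΣM about A: C_y·5.9 − (1144.5·4)·2.9 − 3500·4.6 = 0 → C_y = 29376.2/5.9 = 4979.02 ≈ 4979 N.
ΣF_y = 0: A_y + 4979.02 − 1144.5·4 − 3500 = 0 → A_y = 3099 N.
ΣF_x = 0: no horizontal applied forces, so A_x = 0.

A_x = 0, A_y = 3099 N, C_y = 4979 N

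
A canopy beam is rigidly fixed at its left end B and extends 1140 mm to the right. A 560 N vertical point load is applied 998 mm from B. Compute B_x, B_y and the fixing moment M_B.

ΣF_x = 0: B_x = 0.
ΣF_y = 0: B_y − 560 = 0 → B_y = 560.0 N.
ΣM about B: M_B − 560·998 = 0 → M_B = 558900 N·mm.

B_x = 0, B_y = 560.0 N, M_B = 558900 N·mm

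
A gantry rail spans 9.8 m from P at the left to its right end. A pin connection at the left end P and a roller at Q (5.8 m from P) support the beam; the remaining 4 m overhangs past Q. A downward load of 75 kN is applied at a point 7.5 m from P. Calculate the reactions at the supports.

P_x = 0, P_y = -21.98 kN, Q_y = 96.98 kN

Moments about P: Q_y·5.8 − 75·7.5 = 0 → Q_y = 562.5/5.8 = 96.9828 ≈ 96.98 kN.
ΣF_y = 0: P_y + 96.9828 − 75 = 0 → P_y = -21.98 kN.
ΣF_x = 0: no horizontal applied forces, so P_x = 0.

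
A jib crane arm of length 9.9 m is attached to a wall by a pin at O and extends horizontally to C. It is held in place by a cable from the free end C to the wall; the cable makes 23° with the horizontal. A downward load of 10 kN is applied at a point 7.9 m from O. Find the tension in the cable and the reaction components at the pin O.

T = 20.42 kN, O_x = 18.80 kN, O_y = 2.020 kN

ΣM about O: T·sin23°·9.9 − 10·7.9 = 0 → T = 79/(9.9·0.390731) = 20.4227 ≈ 20.42 kN.
ΣF_x = 0: O_x − T·cos23° = 0 → O_x = 20.4227 × 0.920505 = 18.80 kN.
ΣF_y = 0: O_y + T·sin23° − 10 = 0 → O_y = 10 − 20.4227 × 0.390731 = 2.020 kN.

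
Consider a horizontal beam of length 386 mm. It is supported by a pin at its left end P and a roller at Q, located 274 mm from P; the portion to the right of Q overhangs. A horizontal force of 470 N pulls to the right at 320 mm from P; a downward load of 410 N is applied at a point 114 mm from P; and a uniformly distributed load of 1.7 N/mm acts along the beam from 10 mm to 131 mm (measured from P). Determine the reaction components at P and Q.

Resultant of the distributed load: 1.7 × 121 = 205.7 N at 70.5 mm from P.
ΣM about P: Q_y·274 − 410·114 − (1.7·121)·70.5 = 0 → Q_y = 61241.85/274 = 223.51 ≈ 223.5 N.
ΣF_y = 0: P_y + 223.51 − 410 − 1.7·121 = 0 → P_y = 392.2 N.
ΣF_x = 0: P_x + 470 = 0 → P_x = -470.0 N.

P_x = -470.0 N, P_y = 392.2 N, Q_y = 223.5 N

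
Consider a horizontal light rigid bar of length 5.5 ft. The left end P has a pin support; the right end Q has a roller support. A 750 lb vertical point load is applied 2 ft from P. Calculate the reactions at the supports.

Taking moments about P: Q_y·5.5 − 750·2 = 0 → Q_y = 1500/5.5 = 272.727 ≈ 272.7 lb.
ΣF_y = 0: P_y + 272.727 − 750 = 0 → P_y = 477.3 lb.
ΣF_x = 0: no horizontal applied forces, so P_x = 0.

P_x = 0, P_y = 477.3 lb, Q_y = 272.7 lb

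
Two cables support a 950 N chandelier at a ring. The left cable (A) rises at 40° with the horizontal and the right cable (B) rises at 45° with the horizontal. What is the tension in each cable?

ΣF_x = 0: −T_A·cos40° + T_B·cos45° = 0 → T_B = 1.08335·T_A.
ΣF_y = 0: T_A·sin40° + T_B·sin45° = 950.
Substitute: T_A·(0.642788 + 1.08335·0.707107) = 950 → T_A = 674.317 ≈ 674.3 N.
Then T_B = 1.08335 × 674.317 = 730.5 N.

T_A = 674.3 N, T_B = 730.5 N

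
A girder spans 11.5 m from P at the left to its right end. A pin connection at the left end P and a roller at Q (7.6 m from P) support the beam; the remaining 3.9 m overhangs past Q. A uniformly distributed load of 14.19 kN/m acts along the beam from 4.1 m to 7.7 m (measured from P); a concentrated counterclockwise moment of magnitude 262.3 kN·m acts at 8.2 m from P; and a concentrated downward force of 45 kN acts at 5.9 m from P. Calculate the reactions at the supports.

P_x = 0, P_y = 56.01 kN, Q_y = 40.08 kN

Resultant of the distributed load: 14.19 × 3.6 = 51.084 kN at 5.9 m from P.
Moments about P: Q_y·7.6 − (14.19·3.6)·5.9 + 262.3 − 45·5.9 = 0 → Q_y = 304.5956/7.6 = 40.0784 ≈ 40.08 kN.
ΣF_y = 0: P_y + 40.0784 − 14.19·3.6 − 45 = 0 → P_y = 56.01 kN.
ΣF_x = 0: no horizontal applied forces, so P_x = 0.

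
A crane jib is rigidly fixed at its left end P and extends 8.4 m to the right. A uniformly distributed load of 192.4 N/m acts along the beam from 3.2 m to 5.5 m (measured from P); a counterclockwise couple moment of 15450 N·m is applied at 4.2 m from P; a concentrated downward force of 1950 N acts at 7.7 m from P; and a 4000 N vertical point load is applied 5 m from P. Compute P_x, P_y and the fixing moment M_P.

P_x = 0, P_y = 6393 N, M_P = 21490 N·m

Resultant of the distributed load: 192.4 × 2.3 = 442.52 N at 4.35 m from P.
ΣF_x = 0: P_x = 0.
ΣF_y = 0: P_y − 192.4·2.3 − 1950 − 4000 = 0 → P_y = 6393 N.
ΣM about P: M_P − (192.4·2.3)·4.35 + 15450 − 1950·7.7 − 4000·5 = 0 → M_P = 21490 N·m.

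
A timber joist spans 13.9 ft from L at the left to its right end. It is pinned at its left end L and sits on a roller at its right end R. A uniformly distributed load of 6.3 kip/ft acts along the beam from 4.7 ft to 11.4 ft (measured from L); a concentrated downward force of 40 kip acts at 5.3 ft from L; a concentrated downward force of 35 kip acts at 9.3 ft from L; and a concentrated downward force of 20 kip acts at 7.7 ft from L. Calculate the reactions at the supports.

Resultant of the distributed load: 6.3 × 6.7 = 42.21 kip at 8.05 ft from L.
Taking moments about L: R_y·13.9 − (6.3·6.7)·8.05 − 40·5.3 − 35·9.3 − 20·7.7 = 0 → R_y = 1031.2905/13.9 = 74.1936 ≈ 74.19 kip.
ΣF_y = 0: L_y + 74.1936 − 6.3·6.7 − 40 − 35 − 20 = 0 → L_y = 63.02 kip.
ΣF_x = 0: no horizontal applied forces, so L_x = 0.

L_x = 0, L_y = 63.02 kip, R_y = 74.19 kip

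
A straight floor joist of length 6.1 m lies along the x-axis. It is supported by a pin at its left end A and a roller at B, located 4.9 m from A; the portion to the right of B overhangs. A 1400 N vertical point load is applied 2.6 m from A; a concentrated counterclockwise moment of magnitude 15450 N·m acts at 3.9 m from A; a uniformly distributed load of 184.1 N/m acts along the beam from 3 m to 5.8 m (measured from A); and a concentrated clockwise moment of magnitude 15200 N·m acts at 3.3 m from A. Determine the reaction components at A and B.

Resultant of the distributed load: 184.1 × 2.8 = 515.48 N at 4.4 m from A.
Moments about A: B_y·4.9 − 1400·2.6 + 15450 − (184.1·2.8)·4.4 − 15200 = 0 → B_y = 5658.112/4.9 = 1154.72 ≈ 1155 N.
ΣF_y = 0: A_y + 1154.72 − 1400 − 184.1·2.8 = 0 → A_y = 760.8 N.
ΣF_x = 0: no horizontal applied forces, so A_x = 0.

A_x = 0, A_y = 760.8 N, B_y = 1155 N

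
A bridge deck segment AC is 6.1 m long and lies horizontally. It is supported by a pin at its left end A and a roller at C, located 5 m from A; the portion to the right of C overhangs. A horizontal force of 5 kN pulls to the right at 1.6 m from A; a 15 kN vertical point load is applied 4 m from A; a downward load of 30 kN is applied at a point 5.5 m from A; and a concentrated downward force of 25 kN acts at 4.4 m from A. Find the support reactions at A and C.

Moments about A: C_y·5 − 15·4 − 30·5.5 − 25·4.4 = 0 → C_y = 335/5 = 67.00 kN.
ΣF_y = 0: A_y + 67 − 15 − 30 − 25 = 0 → A_y = 3.000 kN.
ΣF_x = 0: A_x + 5 = 0 → A_x = -5.000 kN.

A_x = -5.000 kN, A_y = 3.000 kN, C_y = 67.00 kN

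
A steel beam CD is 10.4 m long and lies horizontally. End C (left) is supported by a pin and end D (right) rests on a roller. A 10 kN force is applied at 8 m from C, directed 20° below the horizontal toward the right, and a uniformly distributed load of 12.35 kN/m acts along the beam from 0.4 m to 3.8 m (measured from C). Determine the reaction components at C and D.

C_x = -9.397 kN, C_y = 34.30 kN, D_y = 11.11 kN

Resultant of the distributed load: 12.35 × 3.4 = 41.99 kN at 2.1 m from C.
Taking moments about C: D_y·10.4 − 10·sin20°·8 − (12.35·3.4)·2.1 = 0 → D_y = 115.541/10.4 = 11.1097 ≈ 11.11 kN.
ΣF_y = 0: C_y + 11.1097 − 10·sin20° − 12.35·3.4 = 0 → C_y = 34.30 kN.
ΣF_x = 0: C_x + 10·cos20° = 0 → C_x = -9.397 kN.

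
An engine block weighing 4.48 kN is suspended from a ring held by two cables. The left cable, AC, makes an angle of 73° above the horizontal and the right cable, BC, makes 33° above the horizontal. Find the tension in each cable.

T_AC = 3.909 kN, T_BC = 1.363 kN

ΣF_x = 0: −T_AC·cos73° + T_BC·cos33° = 0 → T_BC = 0.348613·T_AC.
ΣF_y = 0: T_AC·sin73° + T_BC·sin33° = 4.48.
Substitute: T_AC·(0.956305 + 0.348613·0.544639) = 4.48 → T_AC = 3.90866 ≈ 3.909 kN.
Then T_BC = 0.348613 × 3.90866 = 1.363 kN.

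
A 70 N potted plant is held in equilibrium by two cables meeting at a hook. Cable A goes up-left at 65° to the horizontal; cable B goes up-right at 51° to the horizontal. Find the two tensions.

T_A = 49.01 N, T_B = 32.91 N

ΣF_x = 0: −T_A·cos65° + T_B·cos51° = 0 → T_B = 0.671547·T_A.
ΣF_y = 0: T_A·sin65° + T_B·sin51° = 70.
Substitute: T_A·(0.906308 + 0.671547·0.777146) = 70 → T_A = 49.0128 ≈ 49.01 N.
Then T_B = 0.671547 × 49.0128 = 32.91 N.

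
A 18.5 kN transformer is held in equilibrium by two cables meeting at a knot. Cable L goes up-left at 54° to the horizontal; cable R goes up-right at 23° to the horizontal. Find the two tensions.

T_L = 17.48 kN, T_R = 11.16 kN

ΣF_x = 0: −T_L·cos54° + T_R·cos23° = 0 → T_R = 0.638547·T_L.
ΣF_y = 0: T_L·sin54° + T_R·sin23° = 18.5.
Substitute: T_L·(0.809017 + 0.638547·0.390731) = 18.5 → T_L = 17.4773 ≈ 17.48 kN.
Then T_R = 0.638547 × 17.4773 = 11.16 kN.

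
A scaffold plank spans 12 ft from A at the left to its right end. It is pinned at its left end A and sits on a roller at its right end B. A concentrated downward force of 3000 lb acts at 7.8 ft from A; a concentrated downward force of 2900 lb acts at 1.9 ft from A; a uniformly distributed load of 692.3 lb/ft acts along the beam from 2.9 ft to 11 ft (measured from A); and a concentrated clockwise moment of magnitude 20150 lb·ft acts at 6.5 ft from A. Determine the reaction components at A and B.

A_x = 0, A_y = 4172 lb, B_y = 7336 lb

Resultant of the distributed load: 692.3 × 8.1 = 5607.63 lb at 6.95 ft from A.
Moments about A: B_y·12 − 3000·7.8 − 2900·1.9 − (692.3·8.1)·6.95 − 20150 = 0 → B_y = 88033.0285/12 = 7336.09 ≈ 7336 lb.
ΣF_y = 0: A_y + 7336.09 − 3000 − 2900 − 692.3·8.1 = 0 → A_y = 4172 lb.
ΣF_x = 0: no horizontal applied forces, so A_x = 0.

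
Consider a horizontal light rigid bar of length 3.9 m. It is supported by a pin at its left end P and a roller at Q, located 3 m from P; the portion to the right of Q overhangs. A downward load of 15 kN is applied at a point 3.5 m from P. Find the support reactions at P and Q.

P_x = 0, P_y = -2.500 kN, Q_y = 17.50 kN

ΣM about P: Q_y·3 − 15·3.5 = 0 → Q_y = 52.5/3 = 17.50 kN.
ΣF_y = 0: P_y + 17.5 − 15 = 0 → P_y = -2.500 kN.
ΣF_x = 0: no horizontal applied forces, so P_x = 0.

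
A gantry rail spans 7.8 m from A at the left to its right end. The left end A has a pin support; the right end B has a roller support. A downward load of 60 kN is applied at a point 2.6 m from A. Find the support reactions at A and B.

A_x = 0, A_y = 40.00 kN, B_y = 20.00 kN

Taking moments about A: B_y·7.8 − 60·2.6 = 0 → B_y = 156/7.8 = 20.00 kN.
ΣF_y = 0: A_y + 20 − 60 = 0 → A_y = 40.00 kN.
ΣF_x = 0: no horizontal applied forces, so A_x = 0.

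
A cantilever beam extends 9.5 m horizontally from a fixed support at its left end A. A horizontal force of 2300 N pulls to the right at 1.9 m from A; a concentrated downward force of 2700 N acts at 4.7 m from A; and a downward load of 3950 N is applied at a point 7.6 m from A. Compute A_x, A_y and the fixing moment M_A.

A_x = -2300 N, A_y = 6650 N, M_A = 42710 N·m

ΣF_x = 0: A_x + 2300 = 0 → A_x = -2300 N.
ΣF_y = 0: A_y − 2700 − 3950 = 0 → A_y = 6650 N.
ΣM about A: M_A − 2700·4.7 − 3950·7.6 = 0 → M_A = 42710 N·m.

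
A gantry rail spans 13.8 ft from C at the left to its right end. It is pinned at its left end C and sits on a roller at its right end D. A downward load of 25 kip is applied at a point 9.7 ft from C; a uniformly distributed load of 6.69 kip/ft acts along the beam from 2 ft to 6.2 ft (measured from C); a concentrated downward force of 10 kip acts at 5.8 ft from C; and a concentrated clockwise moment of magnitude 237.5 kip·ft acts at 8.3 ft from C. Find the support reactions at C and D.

Resultant of the distributed load: 6.69 × 4.2 = 28.098 kip at 4.1 ft from C.
Taking moments about C: D_y·13.8 − 25·9.7 − (6.69·4.2)·4.1 − 10·5.8 − 237.5 = 0 → D_y = 653.2018/13.8 = 47.3335 ≈ 47.33 kip.
ΣF_y = 0: C_y + 47.3335 − 25 − 6.69·4.2 − 10 = 0 → C_y = 15.76 kip.
ΣF_x = 0: no horizontal applied forces, so C_x = 0.

C_x = 0, C_y = 15.76 kip, D_y = 47.33 kip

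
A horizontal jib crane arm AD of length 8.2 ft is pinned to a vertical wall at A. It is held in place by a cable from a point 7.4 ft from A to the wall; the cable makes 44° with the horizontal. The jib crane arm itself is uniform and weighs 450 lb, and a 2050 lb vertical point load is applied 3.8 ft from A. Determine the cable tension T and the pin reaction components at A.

T = 1874 lb, A_x = 1348 lb, A_y = 1198 lb

ΣM about A: T·sin44°·7.4 − 450·4.1 − 2050·3.8 = 0 → T = 9635/(7.4·0.694658) = 1874.34 ≈ 1874 lb.
ΣF_x = 0: A_x − T·cos44° = 0 → A_x = 1874.34 × 0.71934 = 1348 lb.
ΣF_y = 0: A_y + T·sin44° − 450 − 2050 = 0 → A_y = 2500 − 1874.34 × 0.694658 = 1198 lb.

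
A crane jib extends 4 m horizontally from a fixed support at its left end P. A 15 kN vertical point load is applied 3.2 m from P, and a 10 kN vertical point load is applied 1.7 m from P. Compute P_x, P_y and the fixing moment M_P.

P_x = 0, P_y = 25.00 kN, M_P = 65.00 kN·m

ΣF_x = 0: P_x = 0.
ΣF_y = 0: P_y − 15 − 10 = 0 → P_y = 25.00 kN.
ΣM about P: M_P − 15·3.2 − 10·1.7 = 0 → M_P = 65.00 kN·m.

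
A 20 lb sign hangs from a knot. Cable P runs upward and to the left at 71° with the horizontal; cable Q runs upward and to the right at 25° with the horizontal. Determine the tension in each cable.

T_P = 18.23 lb, T_Q = 6.547 lb

ΣF_x = 0: −T_P·cos71° + T_Q·cos25° = 0 → T_Q = 0.359225·T_P.
ΣF_y = 0: T_P·sin71° + T_Q·sin25° = 20.
Substitute: T_P·(0.945519 + 0.359225·0.422618) = 20 → T_P = 18.226 ≈ 18.23 lb.
Then T_Q = 0.359225 × 18.226 = 6.547 lb.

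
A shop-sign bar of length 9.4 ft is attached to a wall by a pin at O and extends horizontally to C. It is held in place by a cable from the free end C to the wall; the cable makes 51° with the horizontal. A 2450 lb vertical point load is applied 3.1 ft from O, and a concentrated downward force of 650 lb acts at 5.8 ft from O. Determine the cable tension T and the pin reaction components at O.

ΣM about O: T·sin51°·9.4 − 2450·3.1 − 650·5.8 = 0 → T = 11365/(9.4·0.777146) = 1555.75 ≈ 1556 lb.
ΣF_x = 0: O_x − T·cos51° = 0 → O_x = 1555.75 × 0.62932 = 979.1 lb.
ΣF_y = 0: O_y + T·sin51° − 2450 − 650 = 0 → O_y = 3100 − 1555.75 × 0.777146 = 1891 lb.

T = 1556 lb, O_x = 979.1 lb, O_y = 1891 lb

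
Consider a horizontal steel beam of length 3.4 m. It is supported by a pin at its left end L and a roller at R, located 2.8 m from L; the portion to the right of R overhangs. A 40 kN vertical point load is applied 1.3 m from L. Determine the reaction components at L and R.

L_x = 0, L_y = 21.43 kN, R_y = 18.57 kN

ΣM about L: R_y·2.8 − 40·1.3 = 0 → R_y = 52/2.8 = 18.5714 ≈ 18.57 kN.
ΣF_y = 0: L_y + 18.5714 − 40 = 0 → L_y = 21.43 kN.
ΣF_x = 0: no horizontal applied forces, so L_x = 0.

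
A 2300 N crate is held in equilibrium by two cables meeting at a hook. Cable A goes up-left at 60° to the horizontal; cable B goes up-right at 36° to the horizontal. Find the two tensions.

ΣF_x = 0: −T_A·cos60° + T_B·cos36° = 0 → T_B = 0.618034·T_A.
ΣF_y = 0: T_A·sin60° + T_B·sin36° = 2300.
Substitute: T_A·(0.866025 + 0.618034·0.587785) = 2300 → T_A = 1870.99 ≈ 1871 N.
Then T_B = 0.618034 × 1870.99 = 1156 N.

T_A = 1871 N, T_B = 1156 N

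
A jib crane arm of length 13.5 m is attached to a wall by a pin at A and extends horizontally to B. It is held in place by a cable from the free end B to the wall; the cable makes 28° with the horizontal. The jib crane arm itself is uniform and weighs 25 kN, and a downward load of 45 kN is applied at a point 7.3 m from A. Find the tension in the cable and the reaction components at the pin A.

ΣM about A: T·sin28°·13.5 − 25·6.75 − 45·7.3 = 0 → T = 497.25/(13.5·0.469472) = 78.4569 ≈ 78.46 kN.
ΣF_x = 0: A_x − T·cos28° = 0 → A_x = 78.4569 × 0.882948 = 69.27 kN.
ΣF_y = 0: A_y + T·sin28° − 25 − 45 = 0 → A_y = 70 − 78.4569 × 0.469472 = 33.17 kN.

T = 78.46 kN, A_x = 69.27 kN, A_y = 33.17 kN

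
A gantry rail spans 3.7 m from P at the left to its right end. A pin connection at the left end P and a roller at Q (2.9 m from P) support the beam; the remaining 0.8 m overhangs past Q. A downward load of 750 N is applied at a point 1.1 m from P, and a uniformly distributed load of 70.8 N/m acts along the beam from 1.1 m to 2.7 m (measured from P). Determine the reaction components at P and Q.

P_x = 0, P_y = 504.6 N, Q_y = 358.7 N

Resultant of the distributed load: 70.8 × 1.6 = 113.28 N at 1.9 m from P.
Moments about P: Q_y·2.9 − 750·1.1 − (70.8·1.6)·1.9 = 0 → Q_y = 1040.232/2.9 = 358.701 ≈ 358.7 N.
ΣF_y = 0: P_y + 358.701 − 750 − 70.8·1.6 = 0 → P_y = 504.6 N.
ΣF_x = 0: no horizontal applied forces, so P_x = 0.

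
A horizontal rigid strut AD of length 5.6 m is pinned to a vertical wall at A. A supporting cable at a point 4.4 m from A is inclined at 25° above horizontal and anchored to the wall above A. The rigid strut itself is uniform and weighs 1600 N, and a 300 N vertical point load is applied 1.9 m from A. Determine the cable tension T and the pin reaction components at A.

T = 2716 N, A_x = 2461 N, A_y = 752.3 N

ΣM about A: T·sin25°·4.4 − 1600·2.8 − 300·1.9 = 0 → T = 5050/(4.4·0.422618) = 2715.76 ≈ 2716 N.
ΣF_x = 0: A_x − T·cos25° = 0 → A_x = 2715.76 × 0.906308 = 2461 N.
ΣF_y = 0: A_y + T·sin25° − 1600 − 300 = 0 → A_y = 1900 − 2715.76 × 0.422618 = 752.3 N.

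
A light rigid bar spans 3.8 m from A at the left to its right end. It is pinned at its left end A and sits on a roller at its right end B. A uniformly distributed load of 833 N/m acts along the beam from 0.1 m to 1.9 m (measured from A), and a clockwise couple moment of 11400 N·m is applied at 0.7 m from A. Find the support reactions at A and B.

Resultant of the distributed load: 833 × 1.8 = 1499.4 N at 1 m from A.
Taking moments about A: B_y·3.8 − (833·1.8)·1 − 11400 = 0 → B_y = 12899.4/3.8 = 3394.58 ≈ 3395 N.
ΣF_y = 0: A_y + 3394.58 − 833·1.8 = 0 → A_y = -1895 N.
ΣF_x = 0: no horizontal applied forces, so A_x = 0.

A_x = 0, A_y = -1895 N, B_y = 3395 N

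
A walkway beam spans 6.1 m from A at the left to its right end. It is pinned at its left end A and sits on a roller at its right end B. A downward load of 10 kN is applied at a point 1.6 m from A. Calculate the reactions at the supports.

ΣM about A: B_y·6.1 − 10·1.6 = 0 → B_y = 16/6.1 = 2.62295 ≈ 2.623 kN.
ΣF_y = 0: A_y + 2.62295 − 10 = 0 → A_y = 7.377 kN.
ΣF_x = 0: no horizontal applied forces, so A_x = 0.

A_x = 0, A_y = 7.377 kN, B_y = 2.623 kN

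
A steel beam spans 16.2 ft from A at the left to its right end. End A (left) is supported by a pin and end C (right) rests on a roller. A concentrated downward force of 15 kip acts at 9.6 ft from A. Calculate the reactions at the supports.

A_x = 0, A_y = 6.111 kip, C_y = 8.889 kip

Taking moments about A: C_y·16.2 − 15·9.6 = 0 → C_y = 144/16.2 = 8.88889 ≈ 8.889 kip.
ΣF_y = 0: A_y + 8.88889 − 15 = 0 → A_y = 6.111 kip.
ΣF_x = 0: no horizontal applied forces, so A_x = 0.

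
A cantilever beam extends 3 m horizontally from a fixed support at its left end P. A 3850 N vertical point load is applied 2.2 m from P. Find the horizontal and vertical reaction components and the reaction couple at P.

P_x = 0, P_y = 3850 N, M_P = 8470 N·m

ΣF_x = 0: P_x = 0.
ΣF_y = 0: P_y − 3850 = 0 → P_y = 3850 N.
ΣM about P: M_P − 3850·2.2 = 0 → M_P = 8470 N·m.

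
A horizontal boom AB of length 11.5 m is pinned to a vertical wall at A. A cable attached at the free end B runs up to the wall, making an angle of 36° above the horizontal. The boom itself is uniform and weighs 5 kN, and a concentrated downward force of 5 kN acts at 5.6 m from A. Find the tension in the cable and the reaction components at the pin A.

T = 8.396 kN, A_x = 6.792 kN, A_y = 5.065 kN

ΣM about A: T·sin36°·11.5 − 5·5.75 − 5·5.6 = 0 → T = 56.75/(11.5·0.587785) = 8.39556 ≈ 8.396 kN.
ΣF_x = 0: A_x − T·cos36° = 0 → A_x = 8.39556 × 0.809017 = 6.792 kN.
ΣF_y = 0: A_y + T·sin36° − 5 − 5 = 0 → A_y = 10 − 8.39556 × 0.587785 = 5.065 kN.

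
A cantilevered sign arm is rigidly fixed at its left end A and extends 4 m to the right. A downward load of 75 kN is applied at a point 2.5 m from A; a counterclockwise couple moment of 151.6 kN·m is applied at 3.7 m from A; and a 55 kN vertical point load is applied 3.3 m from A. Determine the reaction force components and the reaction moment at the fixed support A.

A_x = 0, A_y = 130.0 kN, M_A = 217.4 kN·m

ΣF_x = 0: A_x = 0.
ΣF_y = 0: A_y − 75 − 55 = 0 → A_y = 130.0 kN.
ΣM about A: M_A − 75·2.5 + 151.6 − 55·3.3 = 0 → M_A = 217.4 kN·m.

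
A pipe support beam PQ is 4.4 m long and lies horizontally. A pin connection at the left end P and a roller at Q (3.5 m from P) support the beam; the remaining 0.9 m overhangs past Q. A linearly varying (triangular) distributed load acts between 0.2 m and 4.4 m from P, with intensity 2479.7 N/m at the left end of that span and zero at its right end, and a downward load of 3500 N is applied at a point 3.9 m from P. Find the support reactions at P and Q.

Resultant of the triangular load: ½ × 2479.7 × 4.2 = 5207.37 N, acting at 1.6 m from P (one-third of the span from the peak).
Moments about P: Q_y·3.5 − (½·2479.7·4.2)·1.6 − 3500·3.9 = 0 → Q_y = 21981.792/3.5 = 6280.51 ≈ 6281 N.
ΣF_y = 0: P_y + 6280.51 − ½·2479.7·4.2 − 3500 = 0 → P_y = 2427 N.
ΣF_x = 0: no horizontal applied forces, so P_x = 0.

P_x = 0, P_y = 2427 N, Q_y = 6281 N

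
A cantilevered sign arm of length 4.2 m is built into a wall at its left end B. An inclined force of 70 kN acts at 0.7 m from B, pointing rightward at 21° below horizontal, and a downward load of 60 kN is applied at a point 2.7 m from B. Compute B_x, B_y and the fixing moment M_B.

B_x = -65.35 kN, B_y = 85.09 kN, M_B = 179.6 kN·m

ΣF_x = 0: B_x + 70·cos21° = 0 → B_x = -65.35 kN.
ΣF_y = 0: B_y − 70·sin21° − 60 = 0 → B_y = 85.09 kN.
ΣM about B: M_B − 70·sin21°·0.7 − 60·2.7 = 0 → M_B = 179.6 kN·m.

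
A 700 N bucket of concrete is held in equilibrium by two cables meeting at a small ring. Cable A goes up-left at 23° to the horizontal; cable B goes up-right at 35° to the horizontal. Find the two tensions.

T_A = 676.1 N, T_B = 759.8 N

ΣF_x = 0: −T_A·cos23° + T_B·cos35° = 0 → T_B = 1.12373·T_A.
ΣF_y = 0: T_A·sin23° + T_B·sin35° = 700.
Substitute: T_A·(0.390731 + 1.12373·0.573576) = 700 → T_A = 676.148 ≈ 676.1 N.
Then T_B = 1.12373 × 676.148 = 759.8 N.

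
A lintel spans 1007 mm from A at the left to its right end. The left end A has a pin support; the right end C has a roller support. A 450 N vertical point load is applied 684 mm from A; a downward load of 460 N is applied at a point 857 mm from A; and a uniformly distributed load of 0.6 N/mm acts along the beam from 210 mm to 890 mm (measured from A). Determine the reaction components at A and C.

Resultant of the distributed load: 0.6 × 680 = 408 N at 550 mm from A.
Moments about A: C_y·1007 − 450·684 − 460·857 − (0.6·680)·550 = 0 → C_y = 926420/1007 = 919.98 ≈ 920.0 N.
ΣF_y = 0: A_y + 919.98 − 450 − 460 − 0.6·680 = 0 → A_y = 398.0 N.
ΣF_x = 0: no horizontal applied forces, so A_x = 0.

A_x = 0, A_y = 398.0 N, C_y = 920.0 N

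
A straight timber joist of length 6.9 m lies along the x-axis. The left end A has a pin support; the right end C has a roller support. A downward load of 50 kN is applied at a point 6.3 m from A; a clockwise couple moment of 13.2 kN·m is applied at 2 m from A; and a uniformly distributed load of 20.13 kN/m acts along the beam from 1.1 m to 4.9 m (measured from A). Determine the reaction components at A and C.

A_x = 0, A_y = 45.67 kN, C_y = 80.82 kN

Resultant of the distributed load: 20.13 × 3.8 = 76.494 kN at 3 m from A.
Taking moments about A: C_y·6.9 − 50·6.3 − 13.2 − (20.13·3.8)·3 = 0 → C_y = 557.682/6.9 = 80.8235 ≈ 80.82 kN.
ΣF_y = 0: A_y + 80.8235 − 50 − 20.13·3.8 = 0 → A_y = 45.67 kN.
ΣF_x = 0: no horizontal applied forces, so A_x = 0.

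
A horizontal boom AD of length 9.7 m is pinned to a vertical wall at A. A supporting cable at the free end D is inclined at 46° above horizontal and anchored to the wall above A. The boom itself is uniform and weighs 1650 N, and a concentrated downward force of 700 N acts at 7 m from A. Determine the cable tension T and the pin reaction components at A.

T = 1849 N, A_x = 1285 N, A_y = 1020 N

ΣM about A: T·sin46°·9.7 − 1650·4.85 − 700·7 = 0 → T = 12902.5/(9.7·0.71934) = 1849.13 ≈ 1849 N.
ΣF_x = 0: A_x − T·cos46° = 0 → A_x = 1849.13 × 0.694658 = 1285 N.
ΣF_y = 0: A_y + T·sin46° − 1650 − 700 = 0 → A_y = 2350 − 1849.13 × 0.71934 = 1020 N.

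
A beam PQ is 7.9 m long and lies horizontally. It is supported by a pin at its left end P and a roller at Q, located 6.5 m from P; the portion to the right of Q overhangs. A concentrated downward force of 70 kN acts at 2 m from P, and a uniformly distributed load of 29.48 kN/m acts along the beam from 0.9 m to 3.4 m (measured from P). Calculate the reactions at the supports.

P_x = 0, P_y = 97.78 kN, Q_y = 45.92 kN

Resultant of the distributed load: 29.48 × 2.5 = 73.7 kN at 2.15 m from P.
ΣM about P: Q_y·6.5 − 70·2 − (29.48·2.5)·2.15 = 0 → Q_y = 298.455/6.5 = 45.9162 ≈ 45.92 kN.
ΣF_y = 0: P_y + 45.9162 − 70 − 29.48·2.5 = 0 → P_y = 97.78 kN.
ΣF_x = 0: no horizontal applied forces, so P_x = 0.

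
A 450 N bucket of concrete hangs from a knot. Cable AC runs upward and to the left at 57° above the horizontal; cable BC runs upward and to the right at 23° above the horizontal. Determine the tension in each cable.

ΣF_x = 0: −T_AC·cos57° + T_BC·cos23° = 0 → T_BC = 0.591674·T_AC.
ΣF_y = 0: T_AC·sin57° + T_BC·sin23° = 450.
Substitute: T_AC·(0.838671 + 0.591674·0.390731) = 450 → T_AC = 420.617 ≈ 420.6 N.
Then T_BC = 0.591674 × 420.617 = 248.9 N.

T_AC = 420.6 N, T_BC = 248.9 N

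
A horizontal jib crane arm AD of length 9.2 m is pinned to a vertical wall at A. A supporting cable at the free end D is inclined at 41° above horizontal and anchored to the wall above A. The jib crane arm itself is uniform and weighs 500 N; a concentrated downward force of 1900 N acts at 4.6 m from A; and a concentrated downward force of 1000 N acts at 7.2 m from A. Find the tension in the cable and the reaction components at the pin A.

T = 3022 N, A_x = 2281 N, A_y = 1417 N

ΣM about A: T·sin41°·9.2 − 500·4.6 − 1900·4.6 − 1000·7.2 = 0 → T = 18240/(9.2·0.656059) = 3022 N.
ΣF_x = 0: A_x − T·cos41° = 0 → A_x = 3022 × 0.75471 = 2281 N.
ΣF_y = 0: A_y + T·sin41° − 500 − 1900 − 1000 = 0 → A_y = 3400 − 3022 × 0.656059 = 1417 N.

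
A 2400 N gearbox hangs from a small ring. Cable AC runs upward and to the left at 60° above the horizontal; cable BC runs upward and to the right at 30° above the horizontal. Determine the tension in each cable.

ΣF_x = 0: −T_AC·cos60° + T_BC·cos30° = 0 → T_BC = 0.57735·T_AC.
ΣF_y = 0: T_AC·sin60° + T_BC·sin30° = 2400.
Substitute: T_AC·(0.866025 + 0.57735·0.5) = 2400 → T_AC = 2078.46 ≈ 2078 N.
Then T_BC = 0.57735 × 2078.46 = 1200 N.

T_AC = 2078 N, T_BC = 1200 N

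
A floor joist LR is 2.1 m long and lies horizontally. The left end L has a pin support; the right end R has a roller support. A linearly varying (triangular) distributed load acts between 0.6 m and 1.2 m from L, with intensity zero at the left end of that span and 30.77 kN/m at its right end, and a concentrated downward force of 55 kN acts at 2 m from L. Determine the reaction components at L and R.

Resultant of the triangular load: ½ × 30.77 × 0.6 = 9.231 kN, acting at 1 m from L (one-third of the span from the peak).
Taking moments about L: R_y·2.1 − (½·30.77·0.6)·1 − 55·2 = 0 → R_y = 119.231/2.1 = 56.7767 ≈ 56.78 kN.
ΣF_y = 0: L_y + 56.7767 − ½·30.77·0.6 − 55 = 0 → L_y = 7.454 kN.
ΣF_x = 0: no horizontal applied forces, so L_x = 0.

L_x = 0, L_y = 7.454 kN, R_y = 56.78 kN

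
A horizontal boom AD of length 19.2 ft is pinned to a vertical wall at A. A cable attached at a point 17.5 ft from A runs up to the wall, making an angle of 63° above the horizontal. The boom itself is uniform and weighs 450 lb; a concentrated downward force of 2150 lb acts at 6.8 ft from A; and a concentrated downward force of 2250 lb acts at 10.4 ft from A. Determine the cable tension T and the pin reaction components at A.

T = 2715 lb, A_x = 1233 lb, A_y = 2431 lb

ΣM about A: T·sin63°·17.5 − 450·9.6 − 2150·6.8 − 2250·10.4 = 0 → T = 42340/(17.5·0.891007) = 2715.39 ≈ 2715 lb.
ΣF_x = 0: A_x − T·cos63° = 0 → A_x = 2715.39 × 0.45399 = 1233 lb.
ΣF_y = 0: A_y + T·sin63° − 450 − 2150 − 2250 = 0 → A_y = 4850 − 2715.39 × 0.891007 = 2431 lb.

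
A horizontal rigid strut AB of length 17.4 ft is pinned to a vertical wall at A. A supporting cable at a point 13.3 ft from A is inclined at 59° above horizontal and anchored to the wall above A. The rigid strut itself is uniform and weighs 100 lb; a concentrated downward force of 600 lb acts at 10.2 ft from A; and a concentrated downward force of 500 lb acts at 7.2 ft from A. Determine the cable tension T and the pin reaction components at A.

ΣM about A: T·sin59°·13.3 − 100·8.7 − 600·10.2 − 500·7.2 = 0 → T = 10590/(13.3·0.857167) = 928.921 ≈ 928.9 lb.
ΣF_x = 0: A_x − T·cos59° = 0 → A_x = 928.921 × 0.515038 = 478.4 lb.
ΣF_y = 0: A_y + T·sin59° − 100 − 600 − 500 = 0 → A_y = 1200 − 928.921 × 0.857167 = 403.8 lb.

T = 928.9 lb, A_x = 478.4 lb, A_y = 403.8 lb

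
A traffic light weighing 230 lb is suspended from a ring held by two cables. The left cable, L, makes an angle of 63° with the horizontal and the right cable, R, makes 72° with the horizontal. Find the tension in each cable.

T_L = 100.5 lb, T_R = 147.7 lb

ΣF_x = 0: −T_L·cos63° + T_R·cos72° = 0 → T_R = 1.46914·T_L.
ΣF_y = 0: T_L·sin63° + T_R·sin72° = 230.
Substitute: T_L·(0.891007 + 1.46914·0.951057) = 230 → T_L = 100.514 ≈ 100.5 lb.
Then T_R = 1.46914 × 100.514 = 147.7 lb.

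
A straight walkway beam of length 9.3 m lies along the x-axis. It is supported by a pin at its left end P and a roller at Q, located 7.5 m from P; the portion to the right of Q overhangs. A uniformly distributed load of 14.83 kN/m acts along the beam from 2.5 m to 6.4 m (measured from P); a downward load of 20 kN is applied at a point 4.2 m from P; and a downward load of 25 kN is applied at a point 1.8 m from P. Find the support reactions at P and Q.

Resultant of the distributed load: 14.83 × 3.9 = 57.837 kN at 4.45 m from P.
Taking moments about P: Q_y·7.5 − (14.83·3.9)·4.45 − 20·4.2 − 25·1.8 = 0 → Q_y = 386.37465/7.5 = 51.5166 ≈ 51.52 kN.
ΣF_y = 0: P_y + 51.5166 − 14.83·3.9 − 20 − 25 = 0 → P_y = 51.32 kN.
ΣF_x = 0: no horizontal applied forces, so P_x = 0.

P_x = 0, P_y = 51.32 kN, Q_y = 51.52 kN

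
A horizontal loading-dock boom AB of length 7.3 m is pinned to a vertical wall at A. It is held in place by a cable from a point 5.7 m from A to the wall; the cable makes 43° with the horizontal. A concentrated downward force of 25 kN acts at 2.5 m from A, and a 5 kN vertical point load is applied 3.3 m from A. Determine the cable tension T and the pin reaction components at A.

ΣM about A: T·sin43°·5.7 − 25·2.5 − 5·3.3 = 0 → T = 79/(5.7·0.681998) = 20.3221 ≈ 20.32 kN.
ΣF_x = 0: A_x − T·cos43° = 0 → A_x = 20.3221 × 0.731354 = 14.86 kN.
ΣF_y = 0: A_y + T·sin43° − 25 − 5 = 0 → A_y = 30 − 20.3221 × 0.681998 = 16.14 kN.

T = 20.32 kN, A_x = 14.86 kN, A_y = 16.14 kN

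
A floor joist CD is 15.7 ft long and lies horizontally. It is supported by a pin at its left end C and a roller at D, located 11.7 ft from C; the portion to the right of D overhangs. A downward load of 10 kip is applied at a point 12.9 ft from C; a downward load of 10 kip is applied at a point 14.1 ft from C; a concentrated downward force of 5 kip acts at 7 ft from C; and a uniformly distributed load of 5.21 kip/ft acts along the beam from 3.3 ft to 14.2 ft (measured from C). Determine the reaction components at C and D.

C_x = 0, C_y = 13.25 kip, D_y = 68.54 kip

Resultant of the distributed load: 5.21 × 10.9 = 56.789 kip at 8.75 ft from C.
Moments about C: D_y·11.7 − 10·12.9 − 10·14.1 − 5·7 − (5.21·10.9)·8.75 = 0 → D_y = 801.90375/11.7 = 68.5388 ≈ 68.54 kip.
ΣF_y = 0: C_y + 68.5388 − 10 − 10 − 5 − 5.21·10.9 = 0 → C_y = 13.25 kip.
ΣF_x = 0: no horizontal applied forces, so C_x = 0.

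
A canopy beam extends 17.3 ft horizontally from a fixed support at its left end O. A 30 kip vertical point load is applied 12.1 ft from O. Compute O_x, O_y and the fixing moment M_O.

O_x = 0, O_y = 30.00 kip, M_O = 363.0 kip·ft

ΣF_x = 0: O_x = 0.
ΣF_y = 0: O_y − 30 = 0 → O_y = 30.00 kip.
ΣM about O: M_O − 30·12.1 = 0 → M_O = 363.0 kip·ft.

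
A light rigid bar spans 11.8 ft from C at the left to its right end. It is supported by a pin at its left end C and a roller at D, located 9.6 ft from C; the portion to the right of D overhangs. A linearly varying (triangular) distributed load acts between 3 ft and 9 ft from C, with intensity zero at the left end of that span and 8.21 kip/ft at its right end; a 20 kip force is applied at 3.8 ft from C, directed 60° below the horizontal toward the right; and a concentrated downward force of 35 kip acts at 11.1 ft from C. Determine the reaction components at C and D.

C_x = -10.00 kip, C_y = 11.67 kip, D_y = 65.28 kip

Resultant of the triangular load: ½ × 8.21 × 6 = 24.63 kip, acting at 7 ft from C (one-third of the span from the peak).
ΣM about C: D_y·9.6 − (½·8.21·6)·7 − 20·sin60°·3.8 − 35·11.1 = 0 → D_y = 626.728/9.6 = 65.2842 ≈ 65.28 kip.
ΣF_y = 0: C_y + 65.2842 − ½·8.21·6 − 20·sin60° − 35 = 0 → C_y = 11.67 kip.
ΣF_x = 0: C_x + 20·cos60° = 0 → C_x = -10.00 kip.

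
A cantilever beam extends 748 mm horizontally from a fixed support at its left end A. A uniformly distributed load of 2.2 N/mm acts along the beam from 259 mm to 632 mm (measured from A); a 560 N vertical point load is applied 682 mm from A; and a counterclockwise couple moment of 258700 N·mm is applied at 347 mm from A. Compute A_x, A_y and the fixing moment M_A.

A_x = 0, A_y = 1381 N, M_A = 488800 N·mm

Resultant of the distributed load: 2.2 × 373 = 820.6 N at 445.5 mm from A.
ΣF_x = 0: A_x = 0.
ΣF_y = 0: A_y − 2.2·373 − 560 = 0 → A_y = 1381 N.
ΣM about A: M_A − (2.2·373)·445.5 − 560·682 + 258700 = 0 → M_A = 488800 N·mm.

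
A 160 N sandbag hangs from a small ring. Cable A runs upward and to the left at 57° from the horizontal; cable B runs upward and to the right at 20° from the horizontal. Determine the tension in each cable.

T_A = 154.3 N, T_B = 89.43 N

ΣF_x = 0: −T_A·cos57° + T_B·cos20° = 0 → T_B = 0.579593·T_A.
ΣF_y = 0: T_A·sin57° + T_B·sin20° = 160.
Substitute: T_A·(0.838671 + 0.579593·0.34202) = 160 → T_A = 154.306 ≈ 154.3 N.
Then T_B = 0.579593 × 154.306 = 89.43 N.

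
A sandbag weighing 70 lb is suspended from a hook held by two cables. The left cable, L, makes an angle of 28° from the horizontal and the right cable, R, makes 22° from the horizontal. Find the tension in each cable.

T_L = 84.72 lb, T_R = 80.68 lb

ΣF_x = 0: −T_L·cos28° + T_R·cos22° = 0 → T_R = 0.95229·T_L.
ΣF_y = 0: T_L·sin28° + T_R·sin22° = 70.
Substitute: T_L·(0.469472 + 0.95229·0.374607) = 70 → T_L = 84.7246 ≈ 84.72 lb.
Then T_R = 0.95229 × 84.7246 = 80.68 lb.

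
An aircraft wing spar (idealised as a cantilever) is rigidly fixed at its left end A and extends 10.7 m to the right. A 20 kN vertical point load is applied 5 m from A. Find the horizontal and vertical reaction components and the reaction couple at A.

A_x = 0, A_y = 20.00 kN, M_A = 100.0 kN·m

ΣF_x = 0: A_x = 0.
ΣF_y = 0: A_y − 20 = 0 → A_y = 20.00 kN.
ΣM about A: M_A − 20·5 = 0 → M_A = 100.0 kN·m.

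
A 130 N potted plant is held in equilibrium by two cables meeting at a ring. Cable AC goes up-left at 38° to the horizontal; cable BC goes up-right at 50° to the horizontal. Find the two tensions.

ΣF_x = 0: −T_AC·cos38° + T_BC·cos50° = 0 → T_BC = 1.22593·T_AC.
ΣF_y = 0: T_AC·sin38° + T_BC·sin50° = 130.
Substitute: T_AC·(0.615661 + 1.22593·0.766044) = 130 → T_AC = 83.6133 ≈ 83.61 N.
Then T_BC = 1.22593 × 83.6133 = 102.5 N.

T_AC = 83.61 N, T_BC = 102.5 N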